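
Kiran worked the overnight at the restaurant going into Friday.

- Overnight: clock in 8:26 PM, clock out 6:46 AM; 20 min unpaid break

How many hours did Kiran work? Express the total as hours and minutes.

10 h 0 min

Overnight: 8:26 PM → midnight = 3 h 34 min; midnight → 6:46 AM = 6 h 46 min; span 10 h 20 min; less 20 min break → 10 h 0 min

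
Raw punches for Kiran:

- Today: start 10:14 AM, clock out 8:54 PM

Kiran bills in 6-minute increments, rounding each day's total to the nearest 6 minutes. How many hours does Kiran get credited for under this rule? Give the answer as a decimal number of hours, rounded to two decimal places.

Today: 10:14 AM–8:54 PM = 10 h 40 min → rounds to 10 h 42 min

10.70 hours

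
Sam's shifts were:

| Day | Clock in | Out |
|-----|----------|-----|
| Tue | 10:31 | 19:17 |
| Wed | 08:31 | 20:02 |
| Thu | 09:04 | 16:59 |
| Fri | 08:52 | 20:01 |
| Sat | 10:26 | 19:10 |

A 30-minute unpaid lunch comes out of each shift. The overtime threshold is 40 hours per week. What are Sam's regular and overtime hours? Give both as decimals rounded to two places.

Tue: 10:31–19:17 = 8 h 46 min; less 30 min break → 8 h 16 min
Wed: 08:31–20:02 = 11 h 31 min; less 30 min break → 11 h 1 min
Thu: 09:04–16:59 = 7 h 55 min; less 30 min break → 7 h 25 min
Fri: 08:52–20:01 = 11 h 9 min; less 30 min break → 10 h 39 min
Sat: 10:26–19:10 = 8 h 44 min; less 30 min break → 8 h 14 min
Total worked: 45 h 35 min = 45.58 h.
Threshold 40 h → overtime 5 h 35 min, regular 40 h 0 min.

Regular 40.00 hours, overtime 5.58 hours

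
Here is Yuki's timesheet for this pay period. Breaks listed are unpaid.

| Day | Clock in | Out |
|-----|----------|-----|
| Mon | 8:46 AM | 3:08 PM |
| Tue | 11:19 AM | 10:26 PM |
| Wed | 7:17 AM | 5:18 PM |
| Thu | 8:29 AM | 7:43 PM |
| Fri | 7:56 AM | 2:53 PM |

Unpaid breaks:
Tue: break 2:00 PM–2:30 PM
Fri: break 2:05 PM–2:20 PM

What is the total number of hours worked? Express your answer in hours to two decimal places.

Mon: 8:46 AM–3:08 PM = 6 h 22 min
Tue: 11:19 AM–10:26 PM = 11 h 7 min; less 30 min break → 10 h 37 min
Wed: 7:17 AM–5:18 PM = 10 h 1 min
Thu: 8:29 AM–7:43 PM = 11 h 14 min
Fri: 7:56 AM–2:53 PM = 6 h 57 min; less 15 min break → 6 h 42 min
Total: 6 h 22 min + 10 h 37 min + 10 h 1 min + 11 h 14 min + 6 h 42 min = 44 h 56 min.

44.93 hours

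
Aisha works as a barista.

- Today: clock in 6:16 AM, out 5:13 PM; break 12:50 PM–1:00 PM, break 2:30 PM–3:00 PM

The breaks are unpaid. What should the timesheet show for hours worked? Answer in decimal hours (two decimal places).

Today: 6:16 AM–5:13 PM = 10 h 57 min; less 40 min break → 10 h 17 min

10.28 hours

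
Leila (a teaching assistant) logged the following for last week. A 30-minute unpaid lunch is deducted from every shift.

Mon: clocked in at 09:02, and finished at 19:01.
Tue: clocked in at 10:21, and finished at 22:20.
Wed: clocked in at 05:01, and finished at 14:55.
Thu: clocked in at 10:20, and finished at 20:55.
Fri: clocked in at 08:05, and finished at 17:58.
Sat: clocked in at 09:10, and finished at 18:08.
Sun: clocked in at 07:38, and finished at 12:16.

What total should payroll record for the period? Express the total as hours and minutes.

62 h 26 min

Mon: 09:02–19:01 = 9 h 59 min; less 30 min break → 9 h 29 min
Tue: 10:21–22:20 = 11 h 59 min; less 30 min break → 11 h 29 min
Wed: 05:01–14:55 = 9 h 54 min; less 30 min break → 9 h 24 min
Thu: 10:20–20:55 = 10 h 35 min; less 30 min break → 10 h 5 min
Fri: 08:05–17:58 = 9 h 53 min; less 30 min break → 9 h 23 min
Sat: 09:10–18:08 = 8 h 58 min; less 30 min break → 8 h 28 min
Sun: 07:38–12:16 = 4 h 38 min; less 30 min break → 4 h 8 min
Total: 9 h 29 min + 11 h 29 min + 9 h 24 min + 10 h 5 min + 9 h 23 min + 8 h 28 min + 4 h 8 min = 62 h 26 min.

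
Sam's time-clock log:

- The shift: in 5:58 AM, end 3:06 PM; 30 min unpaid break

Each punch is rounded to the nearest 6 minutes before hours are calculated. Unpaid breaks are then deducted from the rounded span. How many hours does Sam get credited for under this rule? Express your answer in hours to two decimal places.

The shift: in 5:58 AM→6:00 AM, out 3:06 PM→3:06 PM; 9 h 6 min − 30 min = 8 h 36 min

8.60 hours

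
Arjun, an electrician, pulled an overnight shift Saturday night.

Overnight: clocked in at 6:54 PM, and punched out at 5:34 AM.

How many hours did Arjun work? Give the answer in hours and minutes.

10 h 40 min

Overnight: 6:54 PM → midnight = 5 h 6 min; midnight → 5:34 AM = 5 h 34 min; span 10 h 40 min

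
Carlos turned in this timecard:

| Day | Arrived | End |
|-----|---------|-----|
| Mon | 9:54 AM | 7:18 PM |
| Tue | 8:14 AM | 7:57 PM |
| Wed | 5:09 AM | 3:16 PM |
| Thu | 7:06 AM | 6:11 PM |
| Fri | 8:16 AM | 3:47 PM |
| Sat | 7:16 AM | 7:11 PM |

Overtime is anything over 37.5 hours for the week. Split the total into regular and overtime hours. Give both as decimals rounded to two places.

Regular 37.50 hours, overtime 24.25 hours

Mon: 9:54 AM–7:18 PM = 9 h 24 min
Tue: 8:14 AM–7:57 PM = 11 h 43 min
Wed: 5:09 AM–3:16 PM = 10 h 7 min
Thu: 7:06 AM–6:11 PM = 11 h 5 min
Fri: 8:16 AM–3:47 PM = 7 h 31 min
Sat: 7:16 AM–7:11 PM = 11 h 55 min
Total worked: 61 h 45 min = 61.75 h.
Threshold 37.5 h → overtime 24 h 15 min, regular 37 h 30 min.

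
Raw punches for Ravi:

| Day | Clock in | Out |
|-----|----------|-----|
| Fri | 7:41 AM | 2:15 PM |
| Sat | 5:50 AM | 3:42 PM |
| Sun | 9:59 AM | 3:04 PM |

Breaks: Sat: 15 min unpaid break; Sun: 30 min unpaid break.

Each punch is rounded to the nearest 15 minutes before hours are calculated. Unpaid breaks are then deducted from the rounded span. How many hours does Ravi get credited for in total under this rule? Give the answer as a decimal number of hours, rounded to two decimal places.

20.75 hours

Fri: in 7:41 AM→7:45 AM, out 2:15 PM→2:15 PM; 6 h 30 min
Sat: in 5:50 AM→5:45 AM, out 3:42 PM→3:45 PM; 10 h 0 min − 15 min = 9 h 45 min
Sun: in 9:59 AM→10:00 AM, out 3:04 PM→3:00 PM; 5 h 0 min − 30 min = 4 h 30 min
Total credited: 20 h 45 min.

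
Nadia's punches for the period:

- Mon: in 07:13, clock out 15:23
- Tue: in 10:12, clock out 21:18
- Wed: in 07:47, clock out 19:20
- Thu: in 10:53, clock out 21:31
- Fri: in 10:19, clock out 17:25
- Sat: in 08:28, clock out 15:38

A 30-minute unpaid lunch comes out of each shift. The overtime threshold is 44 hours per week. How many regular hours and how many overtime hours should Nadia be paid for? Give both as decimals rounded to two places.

Mon: 07:13–15:23 = 8 h 10 min; less 30 min break → 7 h 40 min
Tue: 10:12–21:18 = 11 h 6 min; less 30 min break → 10 h 36 min
Wed: 07:47–19:20 = 11 h 33 min; less 30 min break → 11 h 3 min
Thu: 10:53–21:31 = 10 h 38 min; less 30 min break → 10 h 8 min
Fri: 10:19–17:25 = 7 h 6 min; less 30 min break → 6 h 36 min
Sat: 08:28–15:38 = 7 h 10 min; less 30 min break → 6 h 40 min
Total worked: 52 h 43 min = 52.72 h.
Threshold 44 h → overtime 8 h 43 min, regular 44 h 0 min.

Regular 44.00 hours, overtime 8.72 hours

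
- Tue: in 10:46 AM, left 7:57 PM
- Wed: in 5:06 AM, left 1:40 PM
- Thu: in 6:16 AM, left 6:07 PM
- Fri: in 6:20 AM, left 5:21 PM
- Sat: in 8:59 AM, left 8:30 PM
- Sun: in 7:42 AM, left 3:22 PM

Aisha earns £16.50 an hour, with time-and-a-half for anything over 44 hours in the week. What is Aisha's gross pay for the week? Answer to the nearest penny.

Tue: 10:46 AM–7:57 PM = 9 h 11 min
Wed: 5:06 AM–1:40 PM = 8 h 34 min
Thu: 6:16 AM–6:07 PM = 11 h 51 min
Fri: 6:20 AM–5:21 PM = 11 h 1 min
Sat: 8:59 AM–8:30 PM = 11 h 31 min
Sun: 7:42 AM–3:22 PM = 7 h 40 min
Total worked: 59 h 48 min = 3588 min.
Regular 44 h 0 min = 2640 min at £16.50/h; overtime 15 h 48 min = 948 min at £24.75/h.
Pay = (2640 × £16.50 + 948 × £24.75) ÷ 60 = £1117.05.

£1117.05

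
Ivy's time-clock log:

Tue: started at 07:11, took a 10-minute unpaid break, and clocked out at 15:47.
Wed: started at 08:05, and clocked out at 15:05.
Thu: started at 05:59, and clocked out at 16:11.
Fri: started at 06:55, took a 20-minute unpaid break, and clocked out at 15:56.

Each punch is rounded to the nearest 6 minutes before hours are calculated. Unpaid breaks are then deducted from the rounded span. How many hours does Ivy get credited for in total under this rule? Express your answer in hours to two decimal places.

Tue: in 07:11→07:12, out 15:47→15:48; 8 h 36 min − 10 min = 8 h 26 min
Wed: in 08:05→08:06, out 15:05→15:06; 7 h 0 min
Thu: in 05:59→06:00, out 16:11→16:12; 10 h 12 min
Fri: in 06:55→06:54, out 15:56→15:54; 9 h 0 min − 20 min = 8 h 40 min
Total credited: 34 h 18 min.

34.30 hours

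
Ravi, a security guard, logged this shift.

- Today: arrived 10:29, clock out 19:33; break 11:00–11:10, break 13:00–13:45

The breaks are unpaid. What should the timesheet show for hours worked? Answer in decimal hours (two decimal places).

8.15 hours

Today: 10:29–19:33 = 9 h 4 min; less 55 min break → 8 h 9 min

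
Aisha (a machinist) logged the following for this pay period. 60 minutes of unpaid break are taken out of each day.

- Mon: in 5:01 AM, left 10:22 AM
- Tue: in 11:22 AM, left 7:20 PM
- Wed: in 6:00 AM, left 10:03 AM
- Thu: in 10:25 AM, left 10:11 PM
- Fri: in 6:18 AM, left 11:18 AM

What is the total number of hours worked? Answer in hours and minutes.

Mon: 5:01 AM–10:22 AM = 5 h 21 min; less 60 min break → 4 h 21 min
Tue: 11:22 AM–7:20 PM = 7 h 58 min; less 60 min break → 6 h 58 min
Wed: 6:00 AM–10:03 AM = 4 h 3 min; less 60 min break → 3 h 3 min
Thu: 10:25 AM–10:11 PM = 11 h 46 min; less 60 min break → 10 h 46 min
Fri: 6:18 AM–11:18 AM = 5 h 0 min; less 60 min break → 4 h 0 min
Total: 4 h 21 min + 6 h 58 min + 3 h 3 min + 10 h 46 min + 4 h 0 min = 29 h 8 min.

29 h 8 min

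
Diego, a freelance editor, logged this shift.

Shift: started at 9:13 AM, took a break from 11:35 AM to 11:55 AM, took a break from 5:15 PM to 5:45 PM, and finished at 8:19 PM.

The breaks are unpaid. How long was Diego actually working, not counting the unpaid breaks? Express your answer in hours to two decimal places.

Shift: 9:13 AM–8:19 PM = 11 h 6 min; less 50 min break → 10 h 16 min

10.27 hours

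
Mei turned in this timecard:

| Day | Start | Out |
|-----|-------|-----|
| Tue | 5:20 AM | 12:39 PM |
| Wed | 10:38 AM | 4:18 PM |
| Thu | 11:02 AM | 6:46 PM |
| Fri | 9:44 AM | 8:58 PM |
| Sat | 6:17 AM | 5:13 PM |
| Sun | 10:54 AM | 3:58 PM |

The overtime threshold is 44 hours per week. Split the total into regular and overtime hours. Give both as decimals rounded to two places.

Tue: 5:20 AM–12:39 PM = 7 h 19 min
Wed: 10:38 AM–4:18 PM = 5 h 40 min
Thu: 11:02 AM–6:46 PM = 7 h 44 min
Fri: 9:44 AM–8:58 PM = 11 h 14 min
Sat: 6:17 AM–5:13 PM = 10 h 56 min
Sun: 10:54 AM–3:58 PM = 5 h 4 min
Total worked: 47 h 57 min = 47.95 h.
Threshold 44 h → overtime 3 h 57 min, regular 44 h 0 min.

Regular 44.00 hours, overtime 3.95 hours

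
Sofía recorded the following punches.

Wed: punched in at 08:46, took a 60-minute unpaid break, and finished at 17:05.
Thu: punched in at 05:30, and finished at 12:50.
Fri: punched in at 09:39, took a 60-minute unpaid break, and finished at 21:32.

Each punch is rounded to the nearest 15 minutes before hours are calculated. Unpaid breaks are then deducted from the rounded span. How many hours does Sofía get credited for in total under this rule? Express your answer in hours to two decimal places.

25.25 hours

Wed: in 08:46→08:45, out 17:05→17:00; 8 h 15 min − 60 min = 7 h 15 min
Thu: in 05:30→05:30, out 12:50→12:45; 7 h 15 min
Fri: in 09:39→09:45, out 21:32→21:30; 11 h 45 min − 60 min = 10 h 45 min
Total credited: 25 h 15 min.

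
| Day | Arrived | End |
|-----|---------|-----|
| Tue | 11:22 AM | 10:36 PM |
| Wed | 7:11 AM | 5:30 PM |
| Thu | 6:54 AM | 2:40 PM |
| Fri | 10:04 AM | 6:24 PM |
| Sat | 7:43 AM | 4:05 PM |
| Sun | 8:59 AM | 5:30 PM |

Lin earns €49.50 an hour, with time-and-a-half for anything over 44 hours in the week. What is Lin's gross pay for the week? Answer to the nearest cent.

€2960.10

Tue: 11:22 AM–10:36 PM = 11 h 14 min
Wed: 7:11 AM–5:30 PM = 10 h 19 min
Thu: 6:54 AM–2:40 PM = 7 h 46 min
Fri: 10:04 AM–6:24 PM = 8 h 20 min
Sat: 7:43 AM–4:05 PM = 8 h 22 min
Sun: 8:59 AM–5:30 PM = 8 h 31 min
Total worked: 54 h 32 min = 3272 min.
Regular 44 h 0 min = 2640 min at €49.50/h; overtime 10 h 32 min = 632 min at €74.25/h.
Pay = (2640 × €49.50 + 632 × €74.25) ÷ 60 = €2960.10.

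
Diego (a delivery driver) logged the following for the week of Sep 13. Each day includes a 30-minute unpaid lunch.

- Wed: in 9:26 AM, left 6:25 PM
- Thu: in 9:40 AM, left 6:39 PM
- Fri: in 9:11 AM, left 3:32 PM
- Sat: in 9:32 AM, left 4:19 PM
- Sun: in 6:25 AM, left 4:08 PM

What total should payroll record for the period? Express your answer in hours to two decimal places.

38.32 hours

Wed: 9:26 AM–6:25 PM = 8 h 59 min; less 30 min break → 8 h 29 min
Thu: 9:40 AM–6:39 PM = 8 h 59 min; less 30 min break → 8 h 29 min
Fri: 9:11 AM–3:32 PM = 6 h 21 min; less 30 min break → 5 h 51 min
Sat: 9:32 AM–4:19 PM = 6 h 47 min; less 30 min break → 6 h 17 min
Sun: 6:25 AM–4:08 PM = 9 h 43 min; less 30 min break → 9 h 13 min
Total: 8 h 29 min + 8 h 29 min + 5 h 51 min + 6 h 17 min + 9 h 13 min = 38 h 19 min.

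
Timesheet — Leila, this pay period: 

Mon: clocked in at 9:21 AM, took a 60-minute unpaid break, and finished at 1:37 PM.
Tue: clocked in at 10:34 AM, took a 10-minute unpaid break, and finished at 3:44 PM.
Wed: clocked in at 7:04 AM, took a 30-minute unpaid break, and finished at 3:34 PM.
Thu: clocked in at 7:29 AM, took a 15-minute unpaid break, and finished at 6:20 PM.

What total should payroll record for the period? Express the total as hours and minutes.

Mon: 9:21 AM–1:37 PM = 4 h 16 min; less 60 min break → 3 h 16 min
Tue: 10:34 AM–3:44 PM = 5 h 10 min; less 10 min break → 5 h 0 min
Wed: 7:04 AM–3:34 PM = 8 h 30 min; less 30 min break → 8 h 0 min
Thu: 7:29 AM–6:20 PM = 10 h 51 min; less 15 min break → 10 h 36 min
Total: 3 h 16 min + 5 h 0 min + 8 h 0 min + 10 h 36 min = 26 h 52 min.

26 h 52 min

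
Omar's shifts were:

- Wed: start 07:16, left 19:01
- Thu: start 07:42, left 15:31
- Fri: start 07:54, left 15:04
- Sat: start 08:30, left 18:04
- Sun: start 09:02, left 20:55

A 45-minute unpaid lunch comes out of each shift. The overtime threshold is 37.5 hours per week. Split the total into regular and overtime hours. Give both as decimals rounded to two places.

Regular 37.50 hours, overtime 6.93 hours

Wed: 07:16–19:01 = 11 h 45 min; less 45 min break → 11 h 0 min
Thu: 07:42–15:31 = 7 h 49 min; less 45 min break → 7 h 4 min
Fri: 07:54–15:04 = 7 h 10 min; less 45 min break → 6 h 25 min
Sat: 08:30–18:04 = 9 h 34 min; less 45 min break → 8 h 49 min
Sun: 09:02–20:55 = 11 h 53 min; less 45 min break → 11 h 8 min
Total worked: 44 h 26 min = 44.43 h.
Threshold 37.5 h → overtime 6 h 56 min, regular 37 h 30 min.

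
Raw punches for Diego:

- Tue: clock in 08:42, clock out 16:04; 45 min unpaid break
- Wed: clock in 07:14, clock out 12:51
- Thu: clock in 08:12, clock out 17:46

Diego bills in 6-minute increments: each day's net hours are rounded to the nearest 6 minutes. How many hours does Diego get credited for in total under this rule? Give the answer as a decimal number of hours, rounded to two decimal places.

21.80 hours

Tue: 08:42–16:04 = 7 h 22 min − 45 min = 6 h 37 min → rounds to 6 h 36 min
Wed: 07:14–12:51 = 5 h 37 min → rounds to 5 h 36 min
Thu: 08:12–17:46 = 9 h 34 min → rounds to 9 h 36 min
Total credited: 21 h 48 min.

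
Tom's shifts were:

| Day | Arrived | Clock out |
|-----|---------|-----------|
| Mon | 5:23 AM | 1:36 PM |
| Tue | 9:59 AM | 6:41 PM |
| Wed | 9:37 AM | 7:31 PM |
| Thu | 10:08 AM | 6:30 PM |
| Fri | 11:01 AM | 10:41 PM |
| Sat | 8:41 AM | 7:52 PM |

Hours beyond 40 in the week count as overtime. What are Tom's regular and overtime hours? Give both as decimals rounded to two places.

Regular 40.00 hours, overtime 18.03 hours

Mon: 5:23 AM–1:36 PM = 8 h 13 min
Tue: 9:59 AM–6:41 PM = 8 h 42 min
Wed: 9:37 AM–7:31 PM = 9 h 54 min
Thu: 10:08 AM–6:30 PM = 8 h 22 min
Fri: 11:01 AM–10:41 PM = 11 h 40 min
Sat: 8:41 AM–7:52 PM = 11 h 11 min
Total worked: 58 h 2 min = 58.03 h.
Threshold 40 h → overtime 18 h 2 min, regular 40 h 0 min.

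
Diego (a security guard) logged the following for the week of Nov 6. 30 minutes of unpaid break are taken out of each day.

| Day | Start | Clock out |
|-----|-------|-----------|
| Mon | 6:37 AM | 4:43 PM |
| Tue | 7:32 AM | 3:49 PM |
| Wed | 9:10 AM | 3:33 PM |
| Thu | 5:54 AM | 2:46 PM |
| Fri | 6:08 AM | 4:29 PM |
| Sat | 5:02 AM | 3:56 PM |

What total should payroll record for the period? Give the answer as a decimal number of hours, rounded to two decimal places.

Mon: 6:37 AM–4:43 PM = 10 h 6 min; less 30 min break → 9 h 36 min
Tue: 7:32 AM–3:49 PM = 8 h 17 min; less 30 min break → 7 h 47 min
Wed: 9:10 AM–3:33 PM = 6 h 23 min; less 30 min break → 5 h 53 min
Thu: 5:54 AM–2:46 PM = 8 h 52 min; less 30 min break → 8 h 22 min
Fri: 6:08 AM–4:29 PM = 10 h 21 min; less 30 min break → 9 h 51 min
Sat: 5:02 AM–3:56 PM = 10 h 54 min; less 30 min break → 10 h 24 min
Total: 9 h 36 min + 7 h 47 min + 5 h 53 min + 8 h 22 min + 9 h 51 min + 10 h 24 min = 51 h 53 min.

51.88 hours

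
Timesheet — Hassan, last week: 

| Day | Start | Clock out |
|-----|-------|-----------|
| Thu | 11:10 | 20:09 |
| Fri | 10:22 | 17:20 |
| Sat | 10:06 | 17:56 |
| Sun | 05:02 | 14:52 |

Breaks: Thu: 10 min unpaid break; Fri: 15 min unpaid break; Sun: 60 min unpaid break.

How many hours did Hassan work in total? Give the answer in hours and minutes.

32 h 12 min

Thu: 11:10–20:09 = 8 h 59 min; less 10 min break → 8 h 49 min
Fri: 10:22–17:20 = 6 h 58 min; less 15 min break → 6 h 43 min
Sat: 10:06–17:56 = 7 h 50 min
Sun: 05:02–14:52 = 9 h 50 min; less 60 min break → 8 h 50 min
Total: 8 h 49 min + 6 h 43 min + 7 h 50 min + 8 h 50 min = 32 h 12 min.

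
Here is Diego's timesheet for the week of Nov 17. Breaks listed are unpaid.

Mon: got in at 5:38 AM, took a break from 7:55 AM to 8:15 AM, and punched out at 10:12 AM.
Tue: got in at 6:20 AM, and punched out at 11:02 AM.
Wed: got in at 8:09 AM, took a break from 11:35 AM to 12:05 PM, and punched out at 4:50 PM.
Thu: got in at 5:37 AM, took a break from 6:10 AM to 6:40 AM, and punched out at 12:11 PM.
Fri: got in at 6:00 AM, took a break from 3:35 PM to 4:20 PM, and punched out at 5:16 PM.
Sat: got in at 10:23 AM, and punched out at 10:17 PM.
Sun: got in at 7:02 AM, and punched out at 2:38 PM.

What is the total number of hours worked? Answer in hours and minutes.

Mon: 5:38 AM–10:12 AM = 4 h 34 min; less 20 min break → 4 h 14 min
Tue: 6:20 AM–11:02 AM = 4 h 42 min
Wed: 8:09 AM–4:50 PM = 8 h 41 min; less 30 min break → 8 h 11 min
Thu: 5:37 AM–12:11 PM = 6 h 34 min; less 30 min break → 6 h 4 min
Fri: 6:00 AM–5:16 PM = 11 h 16 min; less 45 min break → 10 h 31 min
Sat: 10:23 AM–10:17 PM = 11 h 54 min
Sun: 7:02 AM–2:38 PM = 7 h 36 min
Total: 4 h 14 min + 4 h 42 min + 8 h 11 min + 6 h 4 min + 10 h 31 min + 11 h 54 min + 7 h 36 min = 53 h 12 min.

53 h 12 min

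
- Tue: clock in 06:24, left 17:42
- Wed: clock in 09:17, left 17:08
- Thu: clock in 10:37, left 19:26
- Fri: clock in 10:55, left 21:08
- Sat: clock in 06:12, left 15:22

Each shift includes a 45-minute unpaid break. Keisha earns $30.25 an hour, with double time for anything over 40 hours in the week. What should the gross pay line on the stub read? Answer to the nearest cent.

Tue: 06:24–17:42 = 11 h 18 min; less 45 min break → 10 h 33 min
Wed: 09:17–17:08 = 7 h 51 min; less 45 min break → 7 h 6 min
Thu: 10:37–19:26 = 8 h 49 min; less 45 min break → 8 h 4 min
Fri: 10:55–21:08 = 10 h 13 min; less 45 min break → 9 h 28 min
Sat: 06:12–15:22 = 9 h 10 min; less 45 min break → 8 h 25 min
Total worked: 43 h 36 min = 2616 min.
Regular 40 h 0 min = 2400 min at $30.25/h; overtime 3 h 36 min = 216 min at $60.50/h.
Pay = (2400 × $30.25 + 216 × $60.50) ÷ 60 = $1427.80.

$1427.80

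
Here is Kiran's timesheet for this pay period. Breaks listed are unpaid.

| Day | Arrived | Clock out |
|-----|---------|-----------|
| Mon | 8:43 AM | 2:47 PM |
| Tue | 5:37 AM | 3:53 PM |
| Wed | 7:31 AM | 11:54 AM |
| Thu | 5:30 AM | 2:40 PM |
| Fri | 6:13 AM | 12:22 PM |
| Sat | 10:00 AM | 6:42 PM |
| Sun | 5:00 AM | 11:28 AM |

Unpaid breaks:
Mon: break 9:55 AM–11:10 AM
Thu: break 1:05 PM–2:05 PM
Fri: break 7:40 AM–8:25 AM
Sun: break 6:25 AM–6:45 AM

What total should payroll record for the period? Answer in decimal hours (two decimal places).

47.87 hours

Mon: 8:43 AM–2:47 PM = 6 h 4 min; less 75 min break → 4 h 49 min
Tue: 5:37 AM–3:53 PM = 10 h 16 min
Wed: 7:31 AM–11:54 AM = 4 h 23 min
Thu: 5:30 AM–2:40 PM = 9 h 10 min; less 60 min break → 8 h 10 min
Fri: 6:13 AM–12:22 PM = 6 h 9 min; less 45 min break → 5 h 24 min
Sat: 10:00 AM–6:42 PM = 8 h 42 min
Sun: 5:00 AM–11:28 AM = 6 h 28 min; less 20 min break → 6 h 8 min
Total: 4 h 49 min + 10 h 16 min + 4 h 23 min + 8 h 10 min + 5 h 24 min + 8 h 42 min + 6 h 8 min = 47 h 52 min.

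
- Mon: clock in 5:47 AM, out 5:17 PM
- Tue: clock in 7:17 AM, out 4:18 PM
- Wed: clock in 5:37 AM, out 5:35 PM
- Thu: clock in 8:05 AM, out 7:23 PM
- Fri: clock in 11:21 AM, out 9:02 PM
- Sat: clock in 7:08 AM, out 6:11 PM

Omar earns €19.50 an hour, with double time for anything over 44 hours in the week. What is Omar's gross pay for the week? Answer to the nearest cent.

Mon: 5:47 AM–5:17 PM = 11 h 30 min
Tue: 7:17 AM–4:18 PM = 9 h 1 min
Wed: 5:37 AM–5:35 PM = 11 h 58 min
Thu: 8:05 AM–7:23 PM = 11 h 18 min
Fri: 11:21 AM–9:02 PM = 9 h 41 min
Sat: 7:08 AM–6:11 PM = 11 h 3 min
Total worked: 64 h 31 min = 3871 min.
Regular 44 h 0 min = 2640 min at €19.50/h; overtime 20 h 31 min = 1231 min at €39.00/h.
Pay = (2640 × €19.50 + 1231 × €39.00) ÷ 60 = €1658.15.

€1658.15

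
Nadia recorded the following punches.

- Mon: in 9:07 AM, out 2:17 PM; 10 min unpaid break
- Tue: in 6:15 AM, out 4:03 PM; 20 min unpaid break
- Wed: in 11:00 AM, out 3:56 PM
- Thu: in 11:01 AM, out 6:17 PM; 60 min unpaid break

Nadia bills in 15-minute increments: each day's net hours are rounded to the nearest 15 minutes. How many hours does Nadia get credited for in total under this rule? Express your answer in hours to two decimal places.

Mon: 9:07 AM–2:17 PM = 5 h 10 min − 10 min = 5 h 0 min → rounds to 5 h 0 min
Tue: 6:15 AM–4:03 PM = 9 h 48 min − 20 min = 9 h 28 min → rounds to 9 h 30 min
Wed: 11:00 AM–3:56 PM = 4 h 56 min → rounds to 5 h 0 min
Thu: 11:01 AM–6:17 PM = 7 h 16 min − 60 min = 6 h 16 min → rounds to 6 h 15 min
Total credited: 25 h 45 min.

25.75 hours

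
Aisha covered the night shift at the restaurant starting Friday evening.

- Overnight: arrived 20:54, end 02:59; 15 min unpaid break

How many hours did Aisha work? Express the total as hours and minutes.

Overnight: 20:54 → midnight = 3 h 6 min; midnight → 02:59 = 2 h 59 min; span 6 h 5 min; less 15 min break → 5 h 50 min

5 h 50 min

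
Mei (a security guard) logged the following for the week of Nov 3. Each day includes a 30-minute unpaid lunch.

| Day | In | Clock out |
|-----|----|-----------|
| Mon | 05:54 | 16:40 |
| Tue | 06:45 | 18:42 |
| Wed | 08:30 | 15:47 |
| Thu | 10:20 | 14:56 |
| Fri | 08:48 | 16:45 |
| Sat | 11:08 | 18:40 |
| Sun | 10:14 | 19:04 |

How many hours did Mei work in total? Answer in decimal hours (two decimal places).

55.42 hours

Mon: 05:54–16:40 = 10 h 46 min; less 30 min break → 10 h 16 min
Tue: 06:45–18:42 = 11 h 57 min; less 30 min break → 11 h 27 min
Wed: 08:30–15:47 = 7 h 17 min; less 30 min break → 6 h 47 min
Thu: 10:20–14:56 = 4 h 36 min; less 30 min break → 4 h 6 min
Fri: 08:48–16:45 = 7 h 57 min; less 30 min break → 7 h 27 min
Sat: 11:08–18:40 = 7 h 32 min; less 30 min break → 7 h 2 min
Sun: 10:14–19:04 = 8 h 50 min; less 30 min break → 8 h 20 min
Total: 10 h 16 min + 11 h 27 min + 6 h 47 min + 4 h 6 min + 7 h 27 min + 7 h 2 min + 8 h 20 min = 55 h 25 min.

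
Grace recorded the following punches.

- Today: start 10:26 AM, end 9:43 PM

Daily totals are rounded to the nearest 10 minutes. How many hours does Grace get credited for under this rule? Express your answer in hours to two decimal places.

11.33 hours

Today: 10:26 AM–9:43 PM = 11 h 17 min → rounds to 11 h 20 min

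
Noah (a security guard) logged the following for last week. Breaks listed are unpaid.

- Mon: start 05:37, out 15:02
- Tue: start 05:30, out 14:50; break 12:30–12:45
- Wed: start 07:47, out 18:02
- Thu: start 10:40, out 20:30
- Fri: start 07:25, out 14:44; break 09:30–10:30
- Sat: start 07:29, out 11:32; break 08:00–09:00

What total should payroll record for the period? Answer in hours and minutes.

47 h 57 min

Mon: 05:37–15:02 = 9 h 25 min
Tue: 05:30–14:50 = 9 h 20 min; less 15 min break → 9 h 5 min
Wed: 07:47–18:02 = 10 h 15 min
Thu: 10:40–20:30 = 9 h 50 min
Fri: 07:25–14:44 = 7 h 19 min; less 60 min break → 6 h 19 min
Sat: 07:29–11:32 = 4 h 3 min; less 60 min break → 3 h 3 min
Total: 9 h 25 min + 9 h 5 min + 10 h 15 min + 9 h 50 min + 6 h 19 min + 3 h 3 min = 47 h 57 min.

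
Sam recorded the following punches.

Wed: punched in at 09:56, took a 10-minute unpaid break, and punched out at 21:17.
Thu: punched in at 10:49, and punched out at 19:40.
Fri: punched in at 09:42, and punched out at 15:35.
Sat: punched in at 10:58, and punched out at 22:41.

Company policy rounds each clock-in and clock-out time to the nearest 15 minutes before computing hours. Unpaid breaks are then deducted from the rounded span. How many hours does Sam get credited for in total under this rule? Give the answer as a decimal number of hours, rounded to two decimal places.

37.58 hours

Wed: in 09:56→10:00, out 21:17→21:15; 11 h 15 min − 10 min = 11 h 5 min
Thu: in 10:49→10:45, out 19:40→19:45; 9 h 0 min
Fri: in 09:42→09:45, out 15:35→15:30; 5 h 45 min
Sat: in 10:58→11:00, out 22:41→22:45; 11 h 45 min
Total credited: 37 h 35 min.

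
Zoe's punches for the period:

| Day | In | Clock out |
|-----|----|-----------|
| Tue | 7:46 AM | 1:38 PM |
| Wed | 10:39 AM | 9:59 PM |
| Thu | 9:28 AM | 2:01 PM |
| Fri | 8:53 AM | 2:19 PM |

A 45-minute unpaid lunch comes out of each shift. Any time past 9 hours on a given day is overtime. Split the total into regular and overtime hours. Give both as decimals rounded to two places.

Regular 22.60 hours, overtime 1.58 hours

Tue: 7:46 AM–1:38 PM = 5 h 52 min; less 45 min break → 5 h 7 min
Wed: 10:39 AM–9:59 PM = 11 h 20 min; less 45 min break → 10 h 35 min
Thu: 9:28 AM–2:01 PM = 4 h 33 min; less 45 min break → 3 h 48 min
Fri: 8:53 AM–2:19 PM = 5 h 26 min; less 45 min break → 4 h 41 min
Tue reg 5 h 7 min / OT 0 h 0 min; Wed reg 9 h 0 min / OT 1 h 35 min; Thu reg 3 h 48 min / OT 0 h 0 min; Fri reg 4 h 41 min / OT 0 h 0 min.
Totals: regular 22 h 36 min, overtime 1 h 35 min.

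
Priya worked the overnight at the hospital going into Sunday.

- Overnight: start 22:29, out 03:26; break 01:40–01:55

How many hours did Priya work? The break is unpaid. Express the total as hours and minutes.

4 h 42 min

Overnight: 22:29 → midnight = 1 h 31 min; midnight → 03:26 = 3 h 26 min; span 4 h 57 min; less 15 min break → 4 h 42 min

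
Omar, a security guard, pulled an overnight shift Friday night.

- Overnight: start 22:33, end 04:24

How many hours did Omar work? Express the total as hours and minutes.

Overnight: 22:33 → midnight = 1 h 27 min; midnight → 04:24 = 4 h 24 min; span 5 h 51 min

5 h 51 min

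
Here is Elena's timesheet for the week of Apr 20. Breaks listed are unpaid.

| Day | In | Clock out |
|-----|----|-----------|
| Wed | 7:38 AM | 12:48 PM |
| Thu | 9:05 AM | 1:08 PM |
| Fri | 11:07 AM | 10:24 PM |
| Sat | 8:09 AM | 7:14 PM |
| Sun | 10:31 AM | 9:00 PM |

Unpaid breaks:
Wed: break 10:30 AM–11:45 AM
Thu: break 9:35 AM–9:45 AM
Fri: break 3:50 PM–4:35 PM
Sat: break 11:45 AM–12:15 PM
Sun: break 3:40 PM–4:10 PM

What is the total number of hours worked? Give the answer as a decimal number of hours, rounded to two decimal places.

Wed: 7:38 AM–12:48 PM = 5 h 10 min; less 75 min break → 3 h 55 min
Thu: 9:05 AM–1:08 PM = 4 h 3 min; less 10 min break → 3 h 53 min
Fri: 11:07 AM–10:24 PM = 11 h 17 min; less 45 min break → 10 h 32 min
Sat: 8:09 AM–7:14 PM = 11 h 5 min; less 30 min break → 10 h 35 min
Sun: 10:31 AM–9:00 PM = 10 h 29 min; less 30 min break → 9 h 59 min
Total: 3 h 55 min + 3 h 53 min + 10 h 32 min + 10 h 35 min + 9 h 59 min = 38 h 54 min.

38.90 hours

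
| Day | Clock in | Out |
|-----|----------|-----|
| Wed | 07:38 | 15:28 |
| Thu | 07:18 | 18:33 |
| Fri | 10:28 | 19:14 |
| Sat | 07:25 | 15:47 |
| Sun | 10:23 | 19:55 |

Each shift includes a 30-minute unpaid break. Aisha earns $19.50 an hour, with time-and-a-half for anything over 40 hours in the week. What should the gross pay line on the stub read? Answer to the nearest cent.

Wed: 07:38–15:28 = 7 h 50 min; less 30 min break → 7 h 20 min
Thu: 07:18–18:33 = 11 h 15 min; less 30 min break → 10 h 45 min
Fri: 10:28–19:14 = 8 h 46 min; less 30 min break → 8 h 16 min
Sat: 07:25–15:47 = 8 h 22 min; less 30 min break → 7 h 52 min
Sun: 10:23–19:55 = 9 h 32 min; less 30 min break → 9 h 2 min
Total worked: 43 h 15 min = 2595 min.
Regular 40 h 0 min = 2400 min at $19.50/h; overtime 3 h 15 min = 195 min at $29.25/h.
Pay = (2400 × $19.50 + 195 × $29.25) ÷ 60 = $875.06.

$875.06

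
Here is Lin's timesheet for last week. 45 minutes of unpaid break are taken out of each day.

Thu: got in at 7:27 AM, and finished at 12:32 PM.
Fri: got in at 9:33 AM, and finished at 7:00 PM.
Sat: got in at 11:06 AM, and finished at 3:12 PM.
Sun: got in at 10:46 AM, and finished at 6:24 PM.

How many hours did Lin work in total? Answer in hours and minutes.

23 h 16 min

Thu: 7:27 AM–12:32 PM = 5 h 5 min; less 45 min break → 4 h 20 min
Fri: 9:33 AM–7:00 PM = 9 h 27 min; less 45 min break → 8 h 42 min
Sat: 11:06 AM–3:12 PM = 4 h 6 min; less 45 min break → 3 h 21 min
Sun: 10:46 AM–6:24 PM = 7 h 38 min; less 45 min break → 6 h 53 min
Total: 4 h 20 min + 8 h 42 min + 3 h 21 min + 6 h 53 min = 23 h 16 min.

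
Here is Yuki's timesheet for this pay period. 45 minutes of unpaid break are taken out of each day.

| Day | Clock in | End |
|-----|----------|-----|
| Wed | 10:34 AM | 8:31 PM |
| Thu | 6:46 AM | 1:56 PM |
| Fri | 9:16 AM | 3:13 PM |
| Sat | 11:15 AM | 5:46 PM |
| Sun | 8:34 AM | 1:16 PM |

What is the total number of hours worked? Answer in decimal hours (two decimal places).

Wed: 10:34 AM–8:31 PM = 9 h 57 min; less 45 min break → 9 h 12 min
Thu: 6:46 AM–1:56 PM = 7 h 10 min; less 45 min break → 6 h 25 min
Fri: 9:16 AM–3:13 PM = 5 h 57 min; less 45 min break → 5 h 12 min
Sat: 11:15 AM–5:46 PM = 6 h 31 min; less 45 min break → 5 h 46 min
Sun: 8:34 AM–1:16 PM = 4 h 42 min; less 45 min break → 3 h 57 min
Total: 9 h 12 min + 6 h 25 min + 5 h 12 min + 5 h 46 min + 3 h 57 min = 30 h 32 min.

30.53 hours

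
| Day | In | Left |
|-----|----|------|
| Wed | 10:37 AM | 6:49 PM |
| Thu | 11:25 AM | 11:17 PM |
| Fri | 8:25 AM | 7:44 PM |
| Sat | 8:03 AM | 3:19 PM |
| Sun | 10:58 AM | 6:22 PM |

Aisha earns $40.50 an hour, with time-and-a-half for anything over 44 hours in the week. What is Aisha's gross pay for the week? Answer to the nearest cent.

Wed: 10:37 AM–6:49 PM = 8 h 12 min
Thu: 11:25 AM–11:17 PM = 11 h 52 min
Fri: 8:25 AM–7:44 PM = 11 h 19 min
Sat: 8:03 AM–3:19 PM = 7 h 16 min
Sun: 10:58 AM–6:22 PM = 7 h 24 min
Total worked: 46 h 3 min = 2763 min.
Regular 44 h 0 min = 2640 min at $40.50/h; overtime 2 h 3 min = 123 min at $60.75/h.
Pay = (2640 × $40.50 + 123 × $60.75) ÷ 60 = $1906.54.

$1906.54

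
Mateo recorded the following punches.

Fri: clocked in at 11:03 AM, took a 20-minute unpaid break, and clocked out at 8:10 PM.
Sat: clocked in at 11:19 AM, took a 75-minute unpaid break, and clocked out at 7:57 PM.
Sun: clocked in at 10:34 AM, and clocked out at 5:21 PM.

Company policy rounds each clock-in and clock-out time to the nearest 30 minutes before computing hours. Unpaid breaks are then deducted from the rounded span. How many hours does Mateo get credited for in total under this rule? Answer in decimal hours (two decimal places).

22.92 hours

Fri: in 11:03 AM→11:00 AM, out 8:10 PM→8:00 PM; 9 h 0 min − 20 min = 8 h 40 min
Sat: in 11:19 AM→11:30 AM, out 7:57 PM→8:00 PM; 8 h 30 min − 75 min = 7 h 15 min
Sun: in 10:34 AM→10:30 AM, out 5:21 PM→5:30 PM; 7 h 0 min
Total credited: 22 h 55 min.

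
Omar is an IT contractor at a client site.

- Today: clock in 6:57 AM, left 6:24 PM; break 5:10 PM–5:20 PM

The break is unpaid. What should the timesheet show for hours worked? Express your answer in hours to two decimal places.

11.28 hours

Today: 6:57 AM–6:24 PM = 11 h 27 min; less 10 min break → 11 h 17 min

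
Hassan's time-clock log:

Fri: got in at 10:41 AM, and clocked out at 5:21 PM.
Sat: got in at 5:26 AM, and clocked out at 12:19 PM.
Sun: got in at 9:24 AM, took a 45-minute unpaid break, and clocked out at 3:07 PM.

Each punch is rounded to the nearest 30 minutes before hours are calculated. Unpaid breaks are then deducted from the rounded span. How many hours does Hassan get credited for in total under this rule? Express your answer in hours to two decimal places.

18.75 hours

Fri: in 10:41 AM→10:30 AM, out 5:21 PM→5:30 PM; 7 h 0 min
Sat: in 5:26 AM→5:30 AM, out 12:19 PM→12:30 PM; 7 h 0 min
Sun: in 9:24 AM→9:30 AM, out 3:07 PM→3:00 PM; 5 h 30 min − 45 min = 4 h 45 min
Total credited: 18 h 45 min.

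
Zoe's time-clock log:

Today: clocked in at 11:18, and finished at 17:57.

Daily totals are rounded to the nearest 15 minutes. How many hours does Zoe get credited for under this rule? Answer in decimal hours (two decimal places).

6.75 hours

Today: 11:18–17:57 = 6 h 39 min → rounds to 6 h 45 min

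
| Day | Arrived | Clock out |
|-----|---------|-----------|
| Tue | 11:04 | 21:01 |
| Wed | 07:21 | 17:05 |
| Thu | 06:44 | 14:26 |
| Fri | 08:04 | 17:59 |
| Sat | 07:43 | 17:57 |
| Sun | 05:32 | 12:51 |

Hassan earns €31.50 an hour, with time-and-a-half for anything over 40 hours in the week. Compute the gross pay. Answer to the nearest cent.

€1961.66

Tue: 11:04–21:01 = 9 h 57 min
Wed: 07:21–17:05 = 9 h 44 min
Thu: 06:44–14:26 = 7 h 42 min
Fri: 08:04–17:59 = 9 h 55 min
Sat: 07:43–17:57 = 10 h 14 min
Sun: 05:32–12:51 = 7 h 19 min
Total worked: 54 h 51 min = 3291 min.
Regular 40 h 0 min = 2400 min at €31.50/h; overtime 14 h 51 min = 891 min at €47.25/h.
Pay = (2400 × €31.50 + 891 × €47.25) ÷ 60 = €1961.66.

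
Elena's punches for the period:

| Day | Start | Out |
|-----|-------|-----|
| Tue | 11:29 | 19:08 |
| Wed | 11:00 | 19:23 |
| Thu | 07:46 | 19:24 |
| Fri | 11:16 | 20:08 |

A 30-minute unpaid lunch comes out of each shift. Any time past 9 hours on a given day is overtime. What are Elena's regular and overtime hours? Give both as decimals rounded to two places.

Regular 32.40 hours, overtime 2.13 hours

Tue: 11:29–19:08 = 7 h 39 min; less 30 min break → 7 h 9 min
Wed: 11:00–19:23 = 8 h 23 min; less 30 min break → 7 h 53 min
Thu: 07:46–19:24 = 11 h 38 min; less 30 min break → 11 h 8 min
Fri: 11:16–20:08 = 8 h 52 min; less 30 min break → 8 h 22 min
Tue reg 7 h 9 min / OT 0 h 0 min; Wed reg 7 h 53 min / OT 0 h 0 min; Thu reg 9 h 0 min / OT 2 h 8 min; Fri reg 8 h 22 min / OT 0 h 0 min.
Totals: regular 32 h 24 min, overtime 2 h 8 min.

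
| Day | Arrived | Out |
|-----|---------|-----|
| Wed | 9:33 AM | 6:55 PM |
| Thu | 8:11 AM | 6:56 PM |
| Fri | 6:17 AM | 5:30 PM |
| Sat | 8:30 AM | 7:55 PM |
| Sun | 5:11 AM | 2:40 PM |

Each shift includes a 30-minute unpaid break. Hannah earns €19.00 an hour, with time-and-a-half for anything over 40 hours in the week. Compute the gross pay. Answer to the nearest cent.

€1037.40

Wed: 9:33 AM–6:55 PM = 9 h 22 min; less 30 min break → 8 h 52 min
Thu: 8:11 AM–6:56 PM = 10 h 45 min; less 30 min break → 10 h 15 min
Fri: 6:17 AM–5:30 PM = 11 h 13 min; less 30 min break → 10 h 43 min
Sat: 8:30 AM–7:55 PM = 11 h 25 min; less 30 min break → 10 h 55 min
Sun: 5:11 AM–2:40 PM = 9 h 29 min; less 30 min break → 8 h 59 min
Total worked: 49 h 44 min = 2984 min.
Regular 40 h 0 min = 2400 min at €19.00/h; overtime 9 h 44 min = 584 min at €28.50/h.
Pay = (2400 × €19.00 + 584 × €28.50) ÷ 60 = €1037.40.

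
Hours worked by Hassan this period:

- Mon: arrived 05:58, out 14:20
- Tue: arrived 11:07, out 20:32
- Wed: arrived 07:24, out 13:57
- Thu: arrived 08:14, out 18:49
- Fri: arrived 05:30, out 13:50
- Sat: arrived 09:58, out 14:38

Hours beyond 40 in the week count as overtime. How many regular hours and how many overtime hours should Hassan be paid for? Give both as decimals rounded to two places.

Mon: 05:58–14:20 = 8 h 22 min
Tue: 11:07–20:32 = 9 h 25 min
Wed: 07:24–13:57 = 6 h 33 min
Thu: 08:14–18:49 = 10 h 35 min
Fri: 05:30–13:50 = 8 h 20 min
Sat: 09:58–14:38 = 4 h 40 min
Total worked: 47 h 55 min = 47.92 h.
Threshold 40 h → overtime 7 h 55 min, regular 40 h 0 min.

Regular 40.00 hours, overtime 7.92 hours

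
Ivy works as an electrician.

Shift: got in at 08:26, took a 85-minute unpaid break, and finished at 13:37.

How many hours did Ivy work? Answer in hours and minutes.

3 h 46 min

Shift: 08:26–13:37 = 5 h 11 min; less 85 min break → 3 h 46 min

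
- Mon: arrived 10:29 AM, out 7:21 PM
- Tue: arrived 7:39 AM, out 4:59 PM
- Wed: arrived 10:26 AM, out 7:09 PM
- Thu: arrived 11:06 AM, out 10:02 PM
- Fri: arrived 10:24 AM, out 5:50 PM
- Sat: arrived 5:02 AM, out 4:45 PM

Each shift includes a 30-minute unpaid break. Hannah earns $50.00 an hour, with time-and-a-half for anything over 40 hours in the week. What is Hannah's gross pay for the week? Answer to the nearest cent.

Mon: 10:29 AM–7:21 PM = 8 h 52 min; less 30 min break → 8 h 22 min
Tue: 7:39 AM–4:59 PM = 9 h 20 min; less 30 min break → 8 h 50 min
Wed: 10:26 AM–7:09 PM = 8 h 43 min; less 30 min break → 8 h 13 min
Thu: 11:06 AM–10:02 PM = 10 h 56 min; less 30 min break → 10 h 26 min
Fri: 10:24 AM–5:50 PM = 7 h 26 min; less 30 min break → 6 h 56 min
Sat: 5:02 AM–4:45 PM = 11 h 43 min; less 30 min break → 11 h 13 min
Total worked: 54 h 0 min = 3240 min.
Regular 40 h 0 min = 2400 min at $50.00/h; overtime 14 h 0 min = 840 min at $75.00/h.
Pay = (2400 × $50.00 + 840 × $75.00) ÷ 60 = $3050.00.

$3050.00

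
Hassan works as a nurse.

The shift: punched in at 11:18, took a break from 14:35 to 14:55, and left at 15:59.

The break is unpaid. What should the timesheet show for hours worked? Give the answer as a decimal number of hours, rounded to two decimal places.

4.35 hours

The shift: 11:18–15:59 = 4 h 41 min; less 20 min break → 4 h 21 min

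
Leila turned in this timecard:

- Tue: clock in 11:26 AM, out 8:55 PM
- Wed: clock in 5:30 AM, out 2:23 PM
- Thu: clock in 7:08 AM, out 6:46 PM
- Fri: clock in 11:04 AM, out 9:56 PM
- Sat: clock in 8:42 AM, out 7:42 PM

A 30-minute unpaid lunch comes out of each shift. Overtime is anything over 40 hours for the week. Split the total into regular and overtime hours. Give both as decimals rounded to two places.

Regular 40.00 hours, overtime 9.37 hours

Tue: 11:26 AM–8:55 PM = 9 h 29 min; less 30 min break → 8 h 59 min
Wed: 5:30 AM–2:23 PM = 8 h 53 min; less 30 min break → 8 h 23 min
Thu: 7:08 AM–6:46 PM = 11 h 38 min; less 30 min break → 11 h 8 min
Fri: 11:04 AM–9:56 PM = 10 h 52 min; less 30 min break → 10 h 22 min
Sat: 8:42 AM–7:42 PM = 11 h 0 min; less 30 min break → 10 h 30 min
Total worked: 49 h 22 min = 49.37 h.
Threshold 40 h → overtime 9 h 22 min, regular 40 h 0 min.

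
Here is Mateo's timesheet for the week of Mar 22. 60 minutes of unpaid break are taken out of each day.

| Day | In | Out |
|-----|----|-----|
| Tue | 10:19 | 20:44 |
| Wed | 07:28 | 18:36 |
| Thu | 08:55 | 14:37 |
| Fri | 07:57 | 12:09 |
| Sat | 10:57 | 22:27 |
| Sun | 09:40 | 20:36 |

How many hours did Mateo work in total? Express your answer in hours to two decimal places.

47.88 hours

Tue: 10:19–20:44 = 10 h 25 min; less 60 min break → 9 h 25 min
Wed: 07:28–18:36 = 11 h 8 min; less 60 min break → 10 h 8 min
Thu: 08:55–14:37 = 5 h 42 min; less 60 min break → 4 h 42 min
Fri: 07:57–12:09 = 4 h 12 min; less 60 min break → 3 h 12 min
Sat: 10:57–22:27 = 11 h 30 min; less 60 min break → 10 h 30 min
Sun: 09:40–20:36 = 10 h 56 min; less 60 min break → 9 h 56 min
Total: 9 h 25 min + 10 h 8 min + 4 h 42 min + 3 h 12 min + 10 h 30 min + 9 h 56 min = 47 h 53 min.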